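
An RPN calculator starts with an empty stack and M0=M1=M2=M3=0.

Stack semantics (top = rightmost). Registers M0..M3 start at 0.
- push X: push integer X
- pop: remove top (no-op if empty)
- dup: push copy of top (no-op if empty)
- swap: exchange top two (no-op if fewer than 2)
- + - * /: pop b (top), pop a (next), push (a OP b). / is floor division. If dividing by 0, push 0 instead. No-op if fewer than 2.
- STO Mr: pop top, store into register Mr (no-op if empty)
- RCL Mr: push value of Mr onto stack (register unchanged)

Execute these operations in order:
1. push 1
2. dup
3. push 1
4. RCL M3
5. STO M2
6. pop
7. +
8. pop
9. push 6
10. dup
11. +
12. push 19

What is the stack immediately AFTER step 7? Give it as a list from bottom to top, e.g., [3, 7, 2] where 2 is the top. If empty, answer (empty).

After op 1 (push 1): stack=[1] mem=[0,0,0,0]
After op 2 (dup): stack=[1,1] mem=[0,0,0,0]
After op 3 (push 1): stack=[1,1,1] mem=[0,0,0,0]
After op 4 (RCL M3): stack=[1,1,1,0] mem=[0,0,0,0]
After op 5 (STO M2): stack=[1,1,1] mem=[0,0,0,0]
After op 6 (pop): stack=[1,1] mem=[0,0,0,0]
After op 7 (+): stack=[2] mem=[0,0,0,0]

[2]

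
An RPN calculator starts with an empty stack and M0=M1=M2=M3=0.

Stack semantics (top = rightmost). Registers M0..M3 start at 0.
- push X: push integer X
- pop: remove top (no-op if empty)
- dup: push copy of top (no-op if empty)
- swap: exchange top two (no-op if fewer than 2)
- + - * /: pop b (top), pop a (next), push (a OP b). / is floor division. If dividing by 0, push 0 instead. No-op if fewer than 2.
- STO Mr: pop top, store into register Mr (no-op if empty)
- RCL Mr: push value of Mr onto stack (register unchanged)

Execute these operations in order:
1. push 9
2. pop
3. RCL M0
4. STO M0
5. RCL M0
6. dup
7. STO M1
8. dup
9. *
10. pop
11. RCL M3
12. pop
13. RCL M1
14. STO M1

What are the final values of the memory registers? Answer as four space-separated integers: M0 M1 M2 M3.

Answer: 0 0 0 0

Derivation:
After op 1 (push 9): stack=[9] mem=[0,0,0,0]
After op 2 (pop): stack=[empty] mem=[0,0,0,0]
After op 3 (RCL M0): stack=[0] mem=[0,0,0,0]
After op 4 (STO M0): stack=[empty] mem=[0,0,0,0]
After op 5 (RCL M0): stack=[0] mem=[0,0,0,0]
After op 6 (dup): stack=[0,0] mem=[0,0,0,0]
After op 7 (STO M1): stack=[0] mem=[0,0,0,0]
After op 8 (dup): stack=[0,0] mem=[0,0,0,0]
After op 9 (*): stack=[0] mem=[0,0,0,0]
After op 10 (pop): stack=[empty] mem=[0,0,0,0]
After op 11 (RCL M3): stack=[0] mem=[0,0,0,0]
After op 12 (pop): stack=[empty] mem=[0,0,0,0]
After op 13 (RCL M1): stack=[0] mem=[0,0,0,0]
After op 14 (STO M1): stack=[empty] mem=[0,0,0,0]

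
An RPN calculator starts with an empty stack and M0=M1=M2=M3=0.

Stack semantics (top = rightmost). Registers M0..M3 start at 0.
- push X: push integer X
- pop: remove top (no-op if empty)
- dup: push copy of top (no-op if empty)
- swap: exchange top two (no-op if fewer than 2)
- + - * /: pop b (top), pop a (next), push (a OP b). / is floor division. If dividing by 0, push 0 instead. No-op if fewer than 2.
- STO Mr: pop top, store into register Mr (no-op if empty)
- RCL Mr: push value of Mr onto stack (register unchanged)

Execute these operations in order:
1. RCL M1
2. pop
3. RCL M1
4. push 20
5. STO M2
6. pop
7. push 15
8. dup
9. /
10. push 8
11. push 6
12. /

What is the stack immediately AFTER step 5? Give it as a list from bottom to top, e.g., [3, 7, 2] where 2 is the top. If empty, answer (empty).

After op 1 (RCL M1): stack=[0] mem=[0,0,0,0]
After op 2 (pop): stack=[empty] mem=[0,0,0,0]
After op 3 (RCL M1): stack=[0] mem=[0,0,0,0]
After op 4 (push 20): stack=[0,20] mem=[0,0,0,0]
After op 5 (STO M2): stack=[0] mem=[0,0,20,0]

[0]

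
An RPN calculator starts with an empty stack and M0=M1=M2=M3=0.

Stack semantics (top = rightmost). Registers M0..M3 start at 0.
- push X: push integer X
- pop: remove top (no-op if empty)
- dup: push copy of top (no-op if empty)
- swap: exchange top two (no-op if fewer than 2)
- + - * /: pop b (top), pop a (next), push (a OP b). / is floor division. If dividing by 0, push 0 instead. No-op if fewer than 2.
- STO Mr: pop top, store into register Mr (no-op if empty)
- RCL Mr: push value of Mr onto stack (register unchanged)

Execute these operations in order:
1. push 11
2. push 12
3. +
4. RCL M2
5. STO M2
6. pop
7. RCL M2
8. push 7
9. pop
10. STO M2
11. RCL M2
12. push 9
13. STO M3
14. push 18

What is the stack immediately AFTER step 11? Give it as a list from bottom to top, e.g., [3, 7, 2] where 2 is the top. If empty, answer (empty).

After op 1 (push 11): stack=[11] mem=[0,0,0,0]
After op 2 (push 12): stack=[11,12] mem=[0,0,0,0]
After op 3 (+): stack=[23] mem=[0,0,0,0]
After op 4 (RCL M2): stack=[23,0] mem=[0,0,0,0]
After op 5 (STO M2): stack=[23] mem=[0,0,0,0]
After op 6 (pop): stack=[empty] mem=[0,0,0,0]
After op 7 (RCL M2): stack=[0] mem=[0,0,0,0]
After op 8 (push 7): stack=[0,7] mem=[0,0,0,0]
After op 9 (pop): stack=[0] mem=[0,0,0,0]
After op 10 (STO M2): stack=[empty] mem=[0,0,0,0]
After op 11 (RCL M2): stack=[0] mem=[0,0,0,0]

[0]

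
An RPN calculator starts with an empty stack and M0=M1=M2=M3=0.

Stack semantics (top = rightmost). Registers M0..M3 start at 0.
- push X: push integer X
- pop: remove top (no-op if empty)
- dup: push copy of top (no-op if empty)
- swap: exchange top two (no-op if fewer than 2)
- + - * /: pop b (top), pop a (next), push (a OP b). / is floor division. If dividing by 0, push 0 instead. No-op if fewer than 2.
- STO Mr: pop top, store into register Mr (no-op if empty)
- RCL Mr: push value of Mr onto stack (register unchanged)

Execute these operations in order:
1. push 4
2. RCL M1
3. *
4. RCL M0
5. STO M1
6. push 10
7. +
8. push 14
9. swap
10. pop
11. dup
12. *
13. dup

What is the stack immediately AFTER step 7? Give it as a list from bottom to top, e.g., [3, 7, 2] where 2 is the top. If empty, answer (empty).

After op 1 (push 4): stack=[4] mem=[0,0,0,0]
After op 2 (RCL M1): stack=[4,0] mem=[0,0,0,0]
After op 3 (*): stack=[0] mem=[0,0,0,0]
After op 4 (RCL M0): stack=[0,0] mem=[0,0,0,0]
After op 5 (STO M1): stack=[0] mem=[0,0,0,0]
After op 6 (push 10): stack=[0,10] mem=[0,0,0,0]
After op 7 (+): stack=[10] mem=[0,0,0,0]

[10]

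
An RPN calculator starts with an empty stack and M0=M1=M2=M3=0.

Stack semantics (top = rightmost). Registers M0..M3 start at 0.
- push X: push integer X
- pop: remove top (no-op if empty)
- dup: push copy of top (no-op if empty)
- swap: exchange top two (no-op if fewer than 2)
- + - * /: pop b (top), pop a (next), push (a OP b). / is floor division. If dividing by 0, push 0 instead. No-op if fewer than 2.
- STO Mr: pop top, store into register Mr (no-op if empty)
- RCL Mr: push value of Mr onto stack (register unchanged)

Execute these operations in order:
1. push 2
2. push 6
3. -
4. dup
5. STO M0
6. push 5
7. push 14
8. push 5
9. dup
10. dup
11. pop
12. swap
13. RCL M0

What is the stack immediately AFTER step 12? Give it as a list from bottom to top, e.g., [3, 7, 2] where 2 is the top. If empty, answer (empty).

After op 1 (push 2): stack=[2] mem=[0,0,0,0]
After op 2 (push 6): stack=[2,6] mem=[0,0,0,0]
After op 3 (-): stack=[-4] mem=[0,0,0,0]
After op 4 (dup): stack=[-4,-4] mem=[0,0,0,0]
After op 5 (STO M0): stack=[-4] mem=[-4,0,0,0]
After op 6 (push 5): stack=[-4,5] mem=[-4,0,0,0]
After op 7 (push 14): stack=[-4,5,14] mem=[-4,0,0,0]
After op 8 (push 5): stack=[-4,5,14,5] mem=[-4,0,0,0]
After op 9 (dup): stack=[-4,5,14,5,5] mem=[-4,0,0,0]
After op 10 (dup): stack=[-4,5,14,5,5,5] mem=[-4,0,0,0]
After op 11 (pop): stack=[-4,5,14,5,5] mem=[-4,0,0,0]
After op 12 (swap): stack=[-4,5,14,5,5] mem=[-4,0,0,0]

[-4, 5, 14, 5, 5]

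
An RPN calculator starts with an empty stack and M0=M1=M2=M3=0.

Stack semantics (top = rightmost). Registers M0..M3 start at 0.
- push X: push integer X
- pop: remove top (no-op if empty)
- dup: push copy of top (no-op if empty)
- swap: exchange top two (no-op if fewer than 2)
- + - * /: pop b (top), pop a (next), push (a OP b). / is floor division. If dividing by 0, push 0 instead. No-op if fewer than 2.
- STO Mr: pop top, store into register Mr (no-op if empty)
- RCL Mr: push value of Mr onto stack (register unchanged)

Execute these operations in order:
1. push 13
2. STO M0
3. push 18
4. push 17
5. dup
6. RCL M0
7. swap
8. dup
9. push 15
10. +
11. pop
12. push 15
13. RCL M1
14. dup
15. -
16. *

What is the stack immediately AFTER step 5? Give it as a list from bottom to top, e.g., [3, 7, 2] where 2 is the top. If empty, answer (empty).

After op 1 (push 13): stack=[13] mem=[0,0,0,0]
After op 2 (STO M0): stack=[empty] mem=[13,0,0,0]
After op 3 (push 18): stack=[18] mem=[13,0,0,0]
After op 4 (push 17): stack=[18,17] mem=[13,0,0,0]
After op 5 (dup): stack=[18,17,17] mem=[13,0,0,0]

[18, 17, 17]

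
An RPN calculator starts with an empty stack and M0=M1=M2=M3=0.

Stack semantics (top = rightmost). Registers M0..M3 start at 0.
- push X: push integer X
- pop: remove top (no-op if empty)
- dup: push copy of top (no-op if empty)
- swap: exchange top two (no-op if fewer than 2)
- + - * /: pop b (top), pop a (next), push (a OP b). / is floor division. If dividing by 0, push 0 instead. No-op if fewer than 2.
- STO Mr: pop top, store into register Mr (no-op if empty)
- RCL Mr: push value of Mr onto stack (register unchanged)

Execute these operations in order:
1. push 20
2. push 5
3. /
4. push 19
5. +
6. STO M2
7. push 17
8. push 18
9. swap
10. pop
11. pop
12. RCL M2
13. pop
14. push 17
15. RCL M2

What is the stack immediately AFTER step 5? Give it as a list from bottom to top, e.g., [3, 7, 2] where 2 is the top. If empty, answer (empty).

After op 1 (push 20): stack=[20] mem=[0,0,0,0]
After op 2 (push 5): stack=[20,5] mem=[0,0,0,0]
After op 3 (/): stack=[4] mem=[0,0,0,0]
After op 4 (push 19): stack=[4,19] mem=[0,0,0,0]
After op 5 (+): stack=[23] mem=[0,0,0,0]

[23]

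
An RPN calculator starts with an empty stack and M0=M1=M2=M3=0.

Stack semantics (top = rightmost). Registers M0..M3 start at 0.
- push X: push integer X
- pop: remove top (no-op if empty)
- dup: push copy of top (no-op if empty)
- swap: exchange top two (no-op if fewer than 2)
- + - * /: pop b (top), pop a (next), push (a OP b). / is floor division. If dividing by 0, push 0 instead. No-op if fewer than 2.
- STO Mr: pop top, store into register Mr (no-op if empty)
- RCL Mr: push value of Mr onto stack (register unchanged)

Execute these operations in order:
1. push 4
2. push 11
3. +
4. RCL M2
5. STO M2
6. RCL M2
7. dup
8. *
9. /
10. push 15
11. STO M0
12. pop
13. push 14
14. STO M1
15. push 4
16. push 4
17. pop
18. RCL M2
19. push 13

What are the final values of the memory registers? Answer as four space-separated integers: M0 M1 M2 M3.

Answer: 15 14 0 0

Derivation:
After op 1 (push 4): stack=[4] mem=[0,0,0,0]
After op 2 (push 11): stack=[4,11] mem=[0,0,0,0]
After op 3 (+): stack=[15] mem=[0,0,0,0]
After op 4 (RCL M2): stack=[15,0] mem=[0,0,0,0]
After op 5 (STO M2): stack=[15] mem=[0,0,0,0]
After op 6 (RCL M2): stack=[15,0] mem=[0,0,0,0]
After op 7 (dup): stack=[15,0,0] mem=[0,0,0,0]
After op 8 (*): stack=[15,0] mem=[0,0,0,0]
After op 9 (/): stack=[0] mem=[0,0,0,0]
After op 10 (push 15): stack=[0,15] mem=[0,0,0,0]
After op 11 (STO M0): stack=[0] mem=[15,0,0,0]
After op 12 (pop): stack=[empty] mem=[15,0,0,0]
After op 13 (push 14): stack=[14] mem=[15,0,0,0]
After op 14 (STO M1): stack=[empty] mem=[15,14,0,0]
After op 15 (push 4): stack=[4] mem=[15,14,0,0]
After op 16 (push 4): stack=[4,4] mem=[15,14,0,0]
After op 17 (pop): stack=[4] mem=[15,14,0,0]
After op 18 (RCL M2): stack=[4,0] mem=[15,14,0,0]
After op 19 (push 13): stack=[4,0,13] mem=[15,14,0,0]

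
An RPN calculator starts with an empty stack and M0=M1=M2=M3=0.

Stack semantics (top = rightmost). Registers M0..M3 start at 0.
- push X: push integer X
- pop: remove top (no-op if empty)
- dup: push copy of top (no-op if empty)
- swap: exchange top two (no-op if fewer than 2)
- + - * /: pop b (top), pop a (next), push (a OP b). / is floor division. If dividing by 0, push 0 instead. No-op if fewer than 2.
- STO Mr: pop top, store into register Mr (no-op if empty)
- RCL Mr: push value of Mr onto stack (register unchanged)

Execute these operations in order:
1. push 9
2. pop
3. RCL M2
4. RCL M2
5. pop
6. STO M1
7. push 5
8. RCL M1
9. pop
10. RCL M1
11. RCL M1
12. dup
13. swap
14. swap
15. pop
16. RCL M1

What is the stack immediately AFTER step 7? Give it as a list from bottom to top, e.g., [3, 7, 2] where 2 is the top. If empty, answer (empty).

After op 1 (push 9): stack=[9] mem=[0,0,0,0]
After op 2 (pop): stack=[empty] mem=[0,0,0,0]
After op 3 (RCL M2): stack=[0] mem=[0,0,0,0]
After op 4 (RCL M2): stack=[0,0] mem=[0,0,0,0]
After op 5 (pop): stack=[0] mem=[0,0,0,0]
After op 6 (STO M1): stack=[empty] mem=[0,0,0,0]
After op 7 (push 5): stack=[5] mem=[0,0,0,0]

[5]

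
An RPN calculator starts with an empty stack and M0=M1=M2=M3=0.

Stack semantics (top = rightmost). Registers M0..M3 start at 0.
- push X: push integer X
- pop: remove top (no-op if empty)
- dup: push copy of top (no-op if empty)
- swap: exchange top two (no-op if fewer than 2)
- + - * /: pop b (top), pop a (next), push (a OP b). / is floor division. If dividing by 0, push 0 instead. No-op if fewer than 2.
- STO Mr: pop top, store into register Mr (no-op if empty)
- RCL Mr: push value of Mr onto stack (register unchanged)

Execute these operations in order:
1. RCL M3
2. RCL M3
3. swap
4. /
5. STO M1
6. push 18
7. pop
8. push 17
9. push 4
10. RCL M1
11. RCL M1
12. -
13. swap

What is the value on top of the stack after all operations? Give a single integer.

After op 1 (RCL M3): stack=[0] mem=[0,0,0,0]
After op 2 (RCL M3): stack=[0,0] mem=[0,0,0,0]
After op 3 (swap): stack=[0,0] mem=[0,0,0,0]
After op 4 (/): stack=[0] mem=[0,0,0,0]
After op 5 (STO M1): stack=[empty] mem=[0,0,0,0]
After op 6 (push 18): stack=[18] mem=[0,0,0,0]
After op 7 (pop): stack=[empty] mem=[0,0,0,0]
After op 8 (push 17): stack=[17] mem=[0,0,0,0]
After op 9 (push 4): stack=[17,4] mem=[0,0,0,0]
After op 10 (RCL M1): stack=[17,4,0] mem=[0,0,0,0]
After op 11 (RCL M1): stack=[17,4,0,0] mem=[0,0,0,0]
After op 12 (-): stack=[17,4,0] mem=[0,0,0,0]
After op 13 (swap): stack=[17,0,4] mem=[0,0,0,0]

Answer: 4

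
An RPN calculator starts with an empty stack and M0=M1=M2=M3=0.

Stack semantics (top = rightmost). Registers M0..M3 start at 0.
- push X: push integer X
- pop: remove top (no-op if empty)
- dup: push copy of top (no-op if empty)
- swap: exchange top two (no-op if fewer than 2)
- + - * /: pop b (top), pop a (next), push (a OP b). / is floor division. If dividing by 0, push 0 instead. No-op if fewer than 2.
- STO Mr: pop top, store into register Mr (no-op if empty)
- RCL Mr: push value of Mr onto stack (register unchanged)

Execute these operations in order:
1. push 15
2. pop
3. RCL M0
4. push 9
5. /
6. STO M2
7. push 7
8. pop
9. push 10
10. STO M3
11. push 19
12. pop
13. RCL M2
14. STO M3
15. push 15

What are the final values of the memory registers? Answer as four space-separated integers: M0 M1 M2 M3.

Answer: 0 0 0 0

Derivation:
After op 1 (push 15): stack=[15] mem=[0,0,0,0]
After op 2 (pop): stack=[empty] mem=[0,0,0,0]
After op 3 (RCL M0): stack=[0] mem=[0,0,0,0]
After op 4 (push 9): stack=[0,9] mem=[0,0,0,0]
After op 5 (/): stack=[0] mem=[0,0,0,0]
After op 6 (STO M2): stack=[empty] mem=[0,0,0,0]
After op 7 (push 7): stack=[7] mem=[0,0,0,0]
After op 8 (pop): stack=[empty] mem=[0,0,0,0]
After op 9 (push 10): stack=[10] mem=[0,0,0,0]
After op 10 (STO M3): stack=[empty] mem=[0,0,0,10]
After op 11 (push 19): stack=[19] mem=[0,0,0,10]
After op 12 (pop): stack=[empty] mem=[0,0,0,10]
After op 13 (RCL M2): stack=[0] mem=[0,0,0,10]
After op 14 (STO M3): stack=[empty] mem=[0,0,0,0]
After op 15 (push 15): stack=[15] mem=[0,0,0,0]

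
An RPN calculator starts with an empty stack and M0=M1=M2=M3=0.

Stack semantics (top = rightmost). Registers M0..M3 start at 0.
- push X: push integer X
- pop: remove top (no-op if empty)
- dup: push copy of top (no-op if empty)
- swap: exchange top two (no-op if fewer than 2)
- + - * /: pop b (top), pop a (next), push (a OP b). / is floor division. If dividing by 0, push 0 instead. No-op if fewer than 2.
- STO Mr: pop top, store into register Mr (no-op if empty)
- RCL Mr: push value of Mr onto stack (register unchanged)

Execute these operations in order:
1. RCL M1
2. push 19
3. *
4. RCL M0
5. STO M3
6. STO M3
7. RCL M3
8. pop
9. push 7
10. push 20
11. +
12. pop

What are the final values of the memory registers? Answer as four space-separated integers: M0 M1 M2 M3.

After op 1 (RCL M1): stack=[0] mem=[0,0,0,0]
After op 2 (push 19): stack=[0,19] mem=[0,0,0,0]
After op 3 (*): stack=[0] mem=[0,0,0,0]
After op 4 (RCL M0): stack=[0,0] mem=[0,0,0,0]
After op 5 (STO M3): stack=[0] mem=[0,0,0,0]
After op 6 (STO M3): stack=[empty] mem=[0,0,0,0]
After op 7 (RCL M3): stack=[0] mem=[0,0,0,0]
After op 8 (pop): stack=[empty] mem=[0,0,0,0]
After op 9 (push 7): stack=[7] mem=[0,0,0,0]
After op 10 (push 20): stack=[7,20] mem=[0,0,0,0]
After op 11 (+): stack=[27] mem=[0,0,0,0]
After op 12 (pop): stack=[empty] mem=[0,0,0,0]

Answer: 0 0 0 0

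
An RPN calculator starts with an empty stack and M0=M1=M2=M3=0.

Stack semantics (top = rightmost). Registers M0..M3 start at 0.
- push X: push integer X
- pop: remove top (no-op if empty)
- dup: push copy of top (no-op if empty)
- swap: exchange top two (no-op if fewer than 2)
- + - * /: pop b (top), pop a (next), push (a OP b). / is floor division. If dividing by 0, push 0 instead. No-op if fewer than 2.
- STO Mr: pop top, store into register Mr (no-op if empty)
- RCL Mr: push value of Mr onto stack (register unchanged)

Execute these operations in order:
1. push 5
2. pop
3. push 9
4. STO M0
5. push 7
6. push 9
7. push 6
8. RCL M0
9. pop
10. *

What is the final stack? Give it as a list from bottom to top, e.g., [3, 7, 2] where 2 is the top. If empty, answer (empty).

After op 1 (push 5): stack=[5] mem=[0,0,0,0]
After op 2 (pop): stack=[empty] mem=[0,0,0,0]
After op 3 (push 9): stack=[9] mem=[0,0,0,0]
After op 4 (STO M0): stack=[empty] mem=[9,0,0,0]
After op 5 (push 7): stack=[7] mem=[9,0,0,0]
After op 6 (push 9): stack=[7,9] mem=[9,0,0,0]
After op 7 (push 6): stack=[7,9,6] mem=[9,0,0,0]
After op 8 (RCL M0): stack=[7,9,6,9] mem=[9,0,0,0]
After op 9 (pop): stack=[7,9,6] mem=[9,0,0,0]
After op 10 (*): stack=[7,54] mem=[9,0,0,0]

Answer: [7, 54]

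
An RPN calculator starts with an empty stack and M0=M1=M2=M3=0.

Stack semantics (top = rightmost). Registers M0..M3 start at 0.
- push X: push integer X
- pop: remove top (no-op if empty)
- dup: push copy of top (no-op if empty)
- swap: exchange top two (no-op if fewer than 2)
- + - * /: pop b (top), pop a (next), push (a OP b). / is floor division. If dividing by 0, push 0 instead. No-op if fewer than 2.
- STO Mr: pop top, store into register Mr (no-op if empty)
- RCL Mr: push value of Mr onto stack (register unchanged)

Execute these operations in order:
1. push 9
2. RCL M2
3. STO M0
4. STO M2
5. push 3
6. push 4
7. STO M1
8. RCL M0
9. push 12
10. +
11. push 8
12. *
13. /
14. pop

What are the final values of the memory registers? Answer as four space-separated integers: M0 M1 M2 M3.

After op 1 (push 9): stack=[9] mem=[0,0,0,0]
After op 2 (RCL M2): stack=[9,0] mem=[0,0,0,0]
After op 3 (STO M0): stack=[9] mem=[0,0,0,0]
After op 4 (STO M2): stack=[empty] mem=[0,0,9,0]
After op 5 (push 3): stack=[3] mem=[0,0,9,0]
After op 6 (push 4): stack=[3,4] mem=[0,0,9,0]
After op 7 (STO M1): stack=[3] mem=[0,4,9,0]
After op 8 (RCL M0): stack=[3,0] mem=[0,4,9,0]
After op 9 (push 12): stack=[3,0,12] mem=[0,4,9,0]
After op 10 (+): stack=[3,12] mem=[0,4,9,0]
After op 11 (push 8): stack=[3,12,8] mem=[0,4,9,0]
After op 12 (*): stack=[3,96] mem=[0,4,9,0]
After op 13 (/): stack=[0] mem=[0,4,9,0]
After op 14 (pop): stack=[empty] mem=[0,4,9,0]

Answer: 0 4 9 0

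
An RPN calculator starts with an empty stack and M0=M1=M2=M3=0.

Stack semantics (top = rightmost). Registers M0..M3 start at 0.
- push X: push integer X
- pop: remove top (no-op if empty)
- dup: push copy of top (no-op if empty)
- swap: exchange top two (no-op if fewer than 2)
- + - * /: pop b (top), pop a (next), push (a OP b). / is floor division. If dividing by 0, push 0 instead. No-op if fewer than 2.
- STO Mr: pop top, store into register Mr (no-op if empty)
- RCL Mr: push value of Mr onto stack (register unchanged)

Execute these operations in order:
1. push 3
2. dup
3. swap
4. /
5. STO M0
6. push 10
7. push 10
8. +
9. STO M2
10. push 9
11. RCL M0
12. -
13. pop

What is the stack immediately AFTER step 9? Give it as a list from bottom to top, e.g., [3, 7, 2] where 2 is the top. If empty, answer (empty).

After op 1 (push 3): stack=[3] mem=[0,0,0,0]
After op 2 (dup): stack=[3,3] mem=[0,0,0,0]
After op 3 (swap): stack=[3,3] mem=[0,0,0,0]
After op 4 (/): stack=[1] mem=[0,0,0,0]
After op 5 (STO M0): stack=[empty] mem=[1,0,0,0]
After op 6 (push 10): stack=[10] mem=[1,0,0,0]
After op 7 (push 10): stack=[10,10] mem=[1,0,0,0]
After op 8 (+): stack=[20] mem=[1,0,0,0]
After op 9 (STO M2): stack=[empty] mem=[1,0,20,0]

(empty)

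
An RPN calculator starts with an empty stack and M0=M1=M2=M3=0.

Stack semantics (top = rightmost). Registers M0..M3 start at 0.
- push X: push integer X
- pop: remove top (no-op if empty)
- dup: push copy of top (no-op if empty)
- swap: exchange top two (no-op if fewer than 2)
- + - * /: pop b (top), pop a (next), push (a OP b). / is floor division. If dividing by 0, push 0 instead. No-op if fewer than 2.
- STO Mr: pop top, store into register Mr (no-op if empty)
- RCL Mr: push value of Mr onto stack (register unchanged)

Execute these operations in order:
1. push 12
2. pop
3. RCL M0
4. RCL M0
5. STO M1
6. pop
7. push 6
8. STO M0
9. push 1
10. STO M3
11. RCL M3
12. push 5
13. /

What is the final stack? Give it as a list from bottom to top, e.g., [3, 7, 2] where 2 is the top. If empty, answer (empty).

Answer: [0]

Derivation:
After op 1 (push 12): stack=[12] mem=[0,0,0,0]
After op 2 (pop): stack=[empty] mem=[0,0,0,0]
After op 3 (RCL M0): stack=[0] mem=[0,0,0,0]
After op 4 (RCL M0): stack=[0,0] mem=[0,0,0,0]
After op 5 (STO M1): stack=[0] mem=[0,0,0,0]
After op 6 (pop): stack=[empty] mem=[0,0,0,0]
After op 7 (push 6): stack=[6] mem=[0,0,0,0]
After op 8 (STO M0): stack=[empty] mem=[6,0,0,0]
After op 9 (push 1): stack=[1] mem=[6,0,0,0]
After op 10 (STO M3): stack=[empty] mem=[6,0,0,1]
After op 11 (RCL M3): stack=[1] mem=[6,0,0,1]
After op 12 (push 5): stack=[1,5] mem=[6,0,0,1]
After op 13 (/): stack=[0] mem=[6,0,0,1]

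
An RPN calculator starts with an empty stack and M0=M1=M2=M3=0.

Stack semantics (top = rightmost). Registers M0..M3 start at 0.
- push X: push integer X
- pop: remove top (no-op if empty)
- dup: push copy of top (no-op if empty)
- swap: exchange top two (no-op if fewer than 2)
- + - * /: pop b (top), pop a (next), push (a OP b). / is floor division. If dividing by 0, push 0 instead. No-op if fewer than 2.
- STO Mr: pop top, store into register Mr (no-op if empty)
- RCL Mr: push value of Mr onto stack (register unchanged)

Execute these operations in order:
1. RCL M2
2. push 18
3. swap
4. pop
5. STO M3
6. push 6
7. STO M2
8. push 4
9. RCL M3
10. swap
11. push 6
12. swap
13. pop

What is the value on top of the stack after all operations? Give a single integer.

Answer: 6

Derivation:
After op 1 (RCL M2): stack=[0] mem=[0,0,0,0]
After op 2 (push 18): stack=[0,18] mem=[0,0,0,0]
After op 3 (swap): stack=[18,0] mem=[0,0,0,0]
After op 4 (pop): stack=[18] mem=[0,0,0,0]
After op 5 (STO M3): stack=[empty] mem=[0,0,0,18]
After op 6 (push 6): stack=[6] mem=[0,0,0,18]
After op 7 (STO M2): stack=[empty] mem=[0,0,6,18]
After op 8 (push 4): stack=[4] mem=[0,0,6,18]
After op 9 (RCL M3): stack=[4,18] mem=[0,0,6,18]
After op 10 (swap): stack=[18,4] mem=[0,0,6,18]
After op 11 (push 6): stack=[18,4,6] mem=[0,0,6,18]
After op 12 (swap): stack=[18,6,4] mem=[0,0,6,18]
After op 13 (pop): stack=[18,6] mem=[0,0,6,18]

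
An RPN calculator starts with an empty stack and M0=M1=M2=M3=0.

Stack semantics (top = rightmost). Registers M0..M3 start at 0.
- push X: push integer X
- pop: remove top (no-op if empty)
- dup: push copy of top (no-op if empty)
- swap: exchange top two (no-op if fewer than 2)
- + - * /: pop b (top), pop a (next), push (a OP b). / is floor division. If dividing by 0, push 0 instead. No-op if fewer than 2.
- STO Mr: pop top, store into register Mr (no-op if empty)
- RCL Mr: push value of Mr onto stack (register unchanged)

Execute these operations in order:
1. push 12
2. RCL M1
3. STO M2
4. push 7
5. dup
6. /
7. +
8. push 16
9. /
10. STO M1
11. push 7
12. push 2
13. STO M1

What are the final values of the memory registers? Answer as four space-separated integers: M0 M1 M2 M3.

Answer: 0 2 0 0

Derivation:
After op 1 (push 12): stack=[12] mem=[0,0,0,0]
After op 2 (RCL M1): stack=[12,0] mem=[0,0,0,0]
After op 3 (STO M2): stack=[12] mem=[0,0,0,0]
After op 4 (push 7): stack=[12,7] mem=[0,0,0,0]
After op 5 (dup): stack=[12,7,7] mem=[0,0,0,0]
After op 6 (/): stack=[12,1] mem=[0,0,0,0]
After op 7 (+): stack=[13] mem=[0,0,0,0]
After op 8 (push 16): stack=[13,16] mem=[0,0,0,0]
After op 9 (/): stack=[0] mem=[0,0,0,0]
After op 10 (STO M1): stack=[empty] mem=[0,0,0,0]
After op 11 (push 7): stack=[7] mem=[0,0,0,0]
After op 12 (push 2): stack=[7,2] mem=[0,0,0,0]
After op 13 (STO M1): stack=[7] mem=[0,2,0,0]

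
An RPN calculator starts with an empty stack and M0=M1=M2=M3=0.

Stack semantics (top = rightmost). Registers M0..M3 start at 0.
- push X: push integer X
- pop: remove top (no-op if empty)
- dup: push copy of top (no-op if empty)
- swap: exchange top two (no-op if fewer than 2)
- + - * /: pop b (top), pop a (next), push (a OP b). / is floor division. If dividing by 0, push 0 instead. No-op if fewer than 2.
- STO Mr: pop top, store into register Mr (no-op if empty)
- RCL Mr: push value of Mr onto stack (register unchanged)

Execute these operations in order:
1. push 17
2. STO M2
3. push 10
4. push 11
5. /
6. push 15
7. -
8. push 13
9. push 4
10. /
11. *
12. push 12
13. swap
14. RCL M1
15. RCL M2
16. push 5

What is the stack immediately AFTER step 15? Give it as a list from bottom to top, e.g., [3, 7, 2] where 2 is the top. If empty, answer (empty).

After op 1 (push 17): stack=[17] mem=[0,0,0,0]
After op 2 (STO M2): stack=[empty] mem=[0,0,17,0]
After op 3 (push 10): stack=[10] mem=[0,0,17,0]
After op 4 (push 11): stack=[10,11] mem=[0,0,17,0]
After op 5 (/): stack=[0] mem=[0,0,17,0]
After op 6 (push 15): stack=[0,15] mem=[0,0,17,0]
After op 7 (-): stack=[-15] mem=[0,0,17,0]
After op 8 (push 13): stack=[-15,13] mem=[0,0,17,0]
After op 9 (push 4): stack=[-15,13,4] mem=[0,0,17,0]
After op 10 (/): stack=[-15,3] mem=[0,0,17,0]
After op 11 (*): stack=[-45] mem=[0,0,17,0]
After op 12 (push 12): stack=[-45,12] mem=[0,0,17,0]
After op 13 (swap): stack=[12,-45] mem=[0,0,17,0]
After op 14 (RCL M1): stack=[12,-45,0] mem=[0,0,17,0]
After op 15 (RCL M2): stack=[12,-45,0,17] mem=[0,0,17,0]

[12, -45, 0, 17]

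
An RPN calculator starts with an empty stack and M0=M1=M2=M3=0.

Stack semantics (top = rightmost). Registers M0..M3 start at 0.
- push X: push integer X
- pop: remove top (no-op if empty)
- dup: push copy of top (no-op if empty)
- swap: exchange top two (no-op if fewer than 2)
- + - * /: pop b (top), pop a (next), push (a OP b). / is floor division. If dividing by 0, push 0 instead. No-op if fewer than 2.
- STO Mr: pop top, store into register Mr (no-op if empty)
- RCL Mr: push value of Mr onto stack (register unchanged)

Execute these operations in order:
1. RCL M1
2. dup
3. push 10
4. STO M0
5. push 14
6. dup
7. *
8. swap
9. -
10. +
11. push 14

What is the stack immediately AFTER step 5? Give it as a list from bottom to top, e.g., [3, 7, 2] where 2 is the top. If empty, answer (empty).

After op 1 (RCL M1): stack=[0] mem=[0,0,0,0]
After op 2 (dup): stack=[0,0] mem=[0,0,0,0]
After op 3 (push 10): stack=[0,0,10] mem=[0,0,0,0]
After op 4 (STO M0): stack=[0,0] mem=[10,0,0,0]
After op 5 (push 14): stack=[0,0,14] mem=[10,0,0,0]

[0, 0, 14]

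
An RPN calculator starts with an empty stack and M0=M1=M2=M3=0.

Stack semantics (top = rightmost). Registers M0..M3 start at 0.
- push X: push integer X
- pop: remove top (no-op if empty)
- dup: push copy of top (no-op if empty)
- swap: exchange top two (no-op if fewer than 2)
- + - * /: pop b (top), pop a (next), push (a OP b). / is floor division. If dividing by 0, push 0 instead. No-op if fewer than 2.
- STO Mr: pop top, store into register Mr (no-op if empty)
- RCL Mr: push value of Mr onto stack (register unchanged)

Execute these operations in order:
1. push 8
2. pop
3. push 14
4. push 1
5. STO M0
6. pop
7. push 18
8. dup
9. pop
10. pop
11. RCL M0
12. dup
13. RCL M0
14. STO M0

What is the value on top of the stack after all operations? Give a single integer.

After op 1 (push 8): stack=[8] mem=[0,0,0,0]
After op 2 (pop): stack=[empty] mem=[0,0,0,0]
After op 3 (push 14): stack=[14] mem=[0,0,0,0]
After op 4 (push 1): stack=[14,1] mem=[0,0,0,0]
After op 5 (STO M0): stack=[14] mem=[1,0,0,0]
After op 6 (pop): stack=[empty] mem=[1,0,0,0]
After op 7 (push 18): stack=[18] mem=[1,0,0,0]
After op 8 (dup): stack=[18,18] mem=[1,0,0,0]
After op 9 (pop): stack=[18] mem=[1,0,0,0]
After op 10 (pop): stack=[empty] mem=[1,0,0,0]
After op 11 (RCL M0): stack=[1] mem=[1,0,0,0]
After op 12 (dup): stack=[1,1] mem=[1,0,0,0]
After op 13 (RCL M0): stack=[1,1,1] mem=[1,0,0,0]
After op 14 (STO M0): stack=[1,1] mem=[1,0,0,0]

Answer: 1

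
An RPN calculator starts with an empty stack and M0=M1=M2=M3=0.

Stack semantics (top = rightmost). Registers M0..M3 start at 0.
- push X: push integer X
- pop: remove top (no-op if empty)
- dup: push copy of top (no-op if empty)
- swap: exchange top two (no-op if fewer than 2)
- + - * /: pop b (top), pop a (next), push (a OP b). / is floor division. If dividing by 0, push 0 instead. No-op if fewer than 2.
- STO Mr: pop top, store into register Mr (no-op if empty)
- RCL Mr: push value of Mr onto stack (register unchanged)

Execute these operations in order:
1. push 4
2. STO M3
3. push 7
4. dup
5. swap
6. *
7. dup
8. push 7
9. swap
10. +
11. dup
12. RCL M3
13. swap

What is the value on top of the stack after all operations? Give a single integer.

After op 1 (push 4): stack=[4] mem=[0,0,0,0]
After op 2 (STO M3): stack=[empty] mem=[0,0,0,4]
After op 3 (push 7): stack=[7] mem=[0,0,0,4]
After op 4 (dup): stack=[7,7] mem=[0,0,0,4]
After op 5 (swap): stack=[7,7] mem=[0,0,0,4]
After op 6 (*): stack=[49] mem=[0,0,0,4]
After op 7 (dup): stack=[49,49] mem=[0,0,0,4]
After op 8 (push 7): stack=[49,49,7] mem=[0,0,0,4]
After op 9 (swap): stack=[49,7,49] mem=[0,0,0,4]
After op 10 (+): stack=[49,56] mem=[0,0,0,4]
After op 11 (dup): stack=[49,56,56] mem=[0,0,0,4]
After op 12 (RCL M3): stack=[49,56,56,4] mem=[0,0,0,4]
After op 13 (swap): stack=[49,56,4,56] mem=[0,0,0,4]

Answer: 56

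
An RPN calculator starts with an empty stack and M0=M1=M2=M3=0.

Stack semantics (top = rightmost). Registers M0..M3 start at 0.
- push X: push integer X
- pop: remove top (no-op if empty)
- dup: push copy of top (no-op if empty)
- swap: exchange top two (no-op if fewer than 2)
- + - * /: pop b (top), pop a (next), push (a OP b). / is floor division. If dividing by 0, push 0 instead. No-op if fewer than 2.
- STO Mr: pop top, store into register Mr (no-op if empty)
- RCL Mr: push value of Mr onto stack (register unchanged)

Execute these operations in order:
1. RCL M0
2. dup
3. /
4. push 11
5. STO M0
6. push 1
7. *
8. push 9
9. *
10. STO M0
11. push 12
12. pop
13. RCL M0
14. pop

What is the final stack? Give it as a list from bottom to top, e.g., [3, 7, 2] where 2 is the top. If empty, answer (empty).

After op 1 (RCL M0): stack=[0] mem=[0,0,0,0]
After op 2 (dup): stack=[0,0] mem=[0,0,0,0]
After op 3 (/): stack=[0] mem=[0,0,0,0]
After op 4 (push 11): stack=[0,11] mem=[0,0,0,0]
After op 5 (STO M0): stack=[0] mem=[11,0,0,0]
After op 6 (push 1): stack=[0,1] mem=[11,0,0,0]
After op 7 (*): stack=[0] mem=[11,0,0,0]
After op 8 (push 9): stack=[0,9] mem=[11,0,0,0]
After op 9 (*): stack=[0] mem=[11,0,0,0]
After op 10 (STO M0): stack=[empty] mem=[0,0,0,0]
After op 11 (push 12): stack=[12] mem=[0,0,0,0]
After op 12 (pop): stack=[empty] mem=[0,0,0,0]
After op 13 (RCL M0): stack=[0] mem=[0,0,0,0]
After op 14 (pop): stack=[empty] mem=[0,0,0,0]

Answer: (empty)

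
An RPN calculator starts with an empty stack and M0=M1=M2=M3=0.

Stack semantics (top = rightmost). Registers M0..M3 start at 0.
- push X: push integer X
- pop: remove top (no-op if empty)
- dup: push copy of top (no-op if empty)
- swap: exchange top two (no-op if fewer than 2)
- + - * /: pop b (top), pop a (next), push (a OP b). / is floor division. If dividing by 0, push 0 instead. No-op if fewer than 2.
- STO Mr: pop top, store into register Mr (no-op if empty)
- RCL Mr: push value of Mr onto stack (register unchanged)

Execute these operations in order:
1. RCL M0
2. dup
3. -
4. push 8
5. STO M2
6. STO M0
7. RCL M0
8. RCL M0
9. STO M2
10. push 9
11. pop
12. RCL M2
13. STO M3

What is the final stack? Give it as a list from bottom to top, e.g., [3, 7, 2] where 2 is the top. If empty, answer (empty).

Answer: [0]

Derivation:
After op 1 (RCL M0): stack=[0] mem=[0,0,0,0]
After op 2 (dup): stack=[0,0] mem=[0,0,0,0]
After op 3 (-): stack=[0] mem=[0,0,0,0]
After op 4 (push 8): stack=[0,8] mem=[0,0,0,0]
After op 5 (STO M2): stack=[0] mem=[0,0,8,0]
After op 6 (STO M0): stack=[empty] mem=[0,0,8,0]
After op 7 (RCL M0): stack=[0] mem=[0,0,8,0]
After op 8 (RCL M0): stack=[0,0] mem=[0,0,8,0]
After op 9 (STO M2): stack=[0] mem=[0,0,0,0]
After op 10 (push 9): stack=[0,9] mem=[0,0,0,0]
After op 11 (pop): stack=[0] mem=[0,0,0,0]
After op 12 (RCL M2): stack=[0,0] mem=[0,0,0,0]
After op 13 (STO M3): stack=[0] mem=[0,0,0,0]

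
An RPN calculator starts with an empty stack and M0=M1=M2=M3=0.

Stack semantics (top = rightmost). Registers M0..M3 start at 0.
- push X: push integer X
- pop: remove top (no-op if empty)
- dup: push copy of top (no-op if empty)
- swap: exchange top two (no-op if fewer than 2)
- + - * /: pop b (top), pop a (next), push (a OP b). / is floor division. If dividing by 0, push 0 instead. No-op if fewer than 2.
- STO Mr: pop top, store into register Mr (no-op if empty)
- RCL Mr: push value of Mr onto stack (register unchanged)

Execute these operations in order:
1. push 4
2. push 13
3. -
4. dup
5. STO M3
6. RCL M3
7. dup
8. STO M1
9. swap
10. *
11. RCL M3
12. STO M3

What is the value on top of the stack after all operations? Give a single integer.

After op 1 (push 4): stack=[4] mem=[0,0,0,0]
After op 2 (push 13): stack=[4,13] mem=[0,0,0,0]
After op 3 (-): stack=[-9] mem=[0,0,0,0]
After op 4 (dup): stack=[-9,-9] mem=[0,0,0,0]
After op 5 (STO M3): stack=[-9] mem=[0,0,0,-9]
After op 6 (RCL M3): stack=[-9,-9] mem=[0,0,0,-9]
After op 7 (dup): stack=[-9,-9,-9] mem=[0,0,0,-9]
After op 8 (STO M1): stack=[-9,-9] mem=[0,-9,0,-9]
After op 9 (swap): stack=[-9,-9] mem=[0,-9,0,-9]
After op 10 (*): stack=[81] mem=[0,-9,0,-9]
After op 11 (RCL M3): stack=[81,-9] mem=[0,-9,0,-9]
After op 12 (STO M3): stack=[81] mem=[0,-9,0,-9]

Answer: 81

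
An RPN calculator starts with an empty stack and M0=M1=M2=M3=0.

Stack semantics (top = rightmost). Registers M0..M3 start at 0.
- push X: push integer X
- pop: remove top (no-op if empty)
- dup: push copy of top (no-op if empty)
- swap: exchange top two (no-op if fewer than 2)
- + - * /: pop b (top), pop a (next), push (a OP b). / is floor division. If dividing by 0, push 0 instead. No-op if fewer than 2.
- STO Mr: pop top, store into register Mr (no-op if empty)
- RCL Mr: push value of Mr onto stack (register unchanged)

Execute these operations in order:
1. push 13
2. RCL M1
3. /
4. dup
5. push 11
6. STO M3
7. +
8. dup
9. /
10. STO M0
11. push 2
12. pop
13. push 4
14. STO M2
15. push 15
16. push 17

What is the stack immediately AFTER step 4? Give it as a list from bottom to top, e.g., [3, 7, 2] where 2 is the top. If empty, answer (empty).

After op 1 (push 13): stack=[13] mem=[0,0,0,0]
After op 2 (RCL M1): stack=[13,0] mem=[0,0,0,0]
After op 3 (/): stack=[0] mem=[0,0,0,0]
After op 4 (dup): stack=[0,0] mem=[0,0,0,0]

[0, 0]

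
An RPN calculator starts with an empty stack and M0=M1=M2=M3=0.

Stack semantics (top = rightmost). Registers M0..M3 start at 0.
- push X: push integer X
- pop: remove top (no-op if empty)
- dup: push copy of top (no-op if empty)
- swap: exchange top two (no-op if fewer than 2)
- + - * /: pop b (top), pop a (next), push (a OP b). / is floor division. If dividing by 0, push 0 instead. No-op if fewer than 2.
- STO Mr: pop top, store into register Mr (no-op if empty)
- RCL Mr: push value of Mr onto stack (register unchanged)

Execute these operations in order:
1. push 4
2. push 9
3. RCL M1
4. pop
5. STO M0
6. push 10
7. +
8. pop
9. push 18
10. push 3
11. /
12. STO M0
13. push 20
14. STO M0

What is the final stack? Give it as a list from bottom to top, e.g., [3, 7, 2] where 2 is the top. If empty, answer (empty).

After op 1 (push 4): stack=[4] mem=[0,0,0,0]
After op 2 (push 9): stack=[4,9] mem=[0,0,0,0]
After op 3 (RCL M1): stack=[4,9,0] mem=[0,0,0,0]
After op 4 (pop): stack=[4,9] mem=[0,0,0,0]
After op 5 (STO M0): stack=[4] mem=[9,0,0,0]
After op 6 (push 10): stack=[4,10] mem=[9,0,0,0]
After op 7 (+): stack=[14] mem=[9,0,0,0]
After op 8 (pop): stack=[empty] mem=[9,0,0,0]
After op 9 (push 18): stack=[18] mem=[9,0,0,0]
After op 10 (push 3): stack=[18,3] mem=[9,0,0,0]
After op 11 (/): stack=[6] mem=[9,0,0,0]
After op 12 (STO M0): stack=[empty] mem=[6,0,0,0]
After op 13 (push 20): stack=[20] mem=[6,0,0,0]
After op 14 (STO M0): stack=[empty] mem=[20,0,0,0]

Answer: (empty)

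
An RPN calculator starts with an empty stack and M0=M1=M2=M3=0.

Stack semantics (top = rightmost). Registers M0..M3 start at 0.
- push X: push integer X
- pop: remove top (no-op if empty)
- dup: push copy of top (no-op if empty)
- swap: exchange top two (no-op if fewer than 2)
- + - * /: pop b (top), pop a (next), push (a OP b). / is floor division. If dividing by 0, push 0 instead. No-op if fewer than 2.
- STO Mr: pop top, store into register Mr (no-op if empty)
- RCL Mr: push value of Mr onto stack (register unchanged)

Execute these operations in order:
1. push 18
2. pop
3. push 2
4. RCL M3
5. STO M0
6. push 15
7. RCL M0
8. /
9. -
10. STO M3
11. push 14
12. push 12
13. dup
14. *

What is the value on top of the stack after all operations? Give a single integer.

Answer: 144

Derivation:
After op 1 (push 18): stack=[18] mem=[0,0,0,0]
After op 2 (pop): stack=[empty] mem=[0,0,0,0]
After op 3 (push 2): stack=[2] mem=[0,0,0,0]
After op 4 (RCL M3): stack=[2,0] mem=[0,0,0,0]
After op 5 (STO M0): stack=[2] mem=[0,0,0,0]
After op 6 (push 15): stack=[2,15] mem=[0,0,0,0]
After op 7 (RCL M0): stack=[2,15,0] mem=[0,0,0,0]
After op 8 (/): stack=[2,0] mem=[0,0,0,0]
After op 9 (-): stack=[2] mem=[0,0,0,0]
After op 10 (STO M3): stack=[empty] mem=[0,0,0,2]
After op 11 (push 14): stack=[14] mem=[0,0,0,2]
After op 12 (push 12): stack=[14,12] mem=[0,0,0,2]
After op 13 (dup): stack=[14,12,12] mem=[0,0,0,2]
After op 14 (*): stack=[14,144] mem=[0,0,0,2]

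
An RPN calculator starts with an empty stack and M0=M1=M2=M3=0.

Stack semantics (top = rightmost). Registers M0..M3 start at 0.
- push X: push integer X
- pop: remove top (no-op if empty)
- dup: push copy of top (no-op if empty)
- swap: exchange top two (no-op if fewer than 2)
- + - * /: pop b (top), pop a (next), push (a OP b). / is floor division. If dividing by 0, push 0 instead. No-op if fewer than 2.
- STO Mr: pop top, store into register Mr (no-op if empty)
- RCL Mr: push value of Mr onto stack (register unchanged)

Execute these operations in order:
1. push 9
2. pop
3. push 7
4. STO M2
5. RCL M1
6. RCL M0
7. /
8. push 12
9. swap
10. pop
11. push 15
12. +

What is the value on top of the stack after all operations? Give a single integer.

Answer: 27

Derivation:
After op 1 (push 9): stack=[9] mem=[0,0,0,0]
After op 2 (pop): stack=[empty] mem=[0,0,0,0]
After op 3 (push 7): stack=[7] mem=[0,0,0,0]
After op 4 (STO M2): stack=[empty] mem=[0,0,7,0]
After op 5 (RCL M1): stack=[0] mem=[0,0,7,0]
After op 6 (RCL M0): stack=[0,0] mem=[0,0,7,0]
After op 7 (/): stack=[0] mem=[0,0,7,0]
After op 8 (push 12): stack=[0,12] mem=[0,0,7,0]
After op 9 (swap): stack=[12,0] mem=[0,0,7,0]
After op 10 (pop): stack=[12] mem=[0,0,7,0]
After op 11 (push 15): stack=[12,15] mem=[0,0,7,0]
After op 12 (+): stack=[27] mem=[0,0,7,0]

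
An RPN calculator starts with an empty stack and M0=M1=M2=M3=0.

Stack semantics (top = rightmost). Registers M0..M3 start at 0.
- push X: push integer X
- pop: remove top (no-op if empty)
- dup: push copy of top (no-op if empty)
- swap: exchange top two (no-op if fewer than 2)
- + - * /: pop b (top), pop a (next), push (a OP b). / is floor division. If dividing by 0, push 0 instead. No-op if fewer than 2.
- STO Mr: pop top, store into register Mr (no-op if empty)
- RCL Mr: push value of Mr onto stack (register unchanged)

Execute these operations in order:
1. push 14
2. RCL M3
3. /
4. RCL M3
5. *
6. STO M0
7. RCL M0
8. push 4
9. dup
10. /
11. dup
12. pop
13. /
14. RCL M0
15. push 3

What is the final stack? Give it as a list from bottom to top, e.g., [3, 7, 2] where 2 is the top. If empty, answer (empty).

Answer: [0, 0, 3]

Derivation:
After op 1 (push 14): stack=[14] mem=[0,0,0,0]
After op 2 (RCL M3): stack=[14,0] mem=[0,0,0,0]
After op 3 (/): stack=[0] mem=[0,0,0,0]
After op 4 (RCL M3): stack=[0,0] mem=[0,0,0,0]
After op 5 (*): stack=[0] mem=[0,0,0,0]
After op 6 (STO M0): stack=[empty] mem=[0,0,0,0]
After op 7 (RCL M0): stack=[0] mem=[0,0,0,0]
After op 8 (push 4): stack=[0,4] mem=[0,0,0,0]
After op 9 (dup): stack=[0,4,4] mem=[0,0,0,0]
After op 10 (/): stack=[0,1] mem=[0,0,0,0]
After op 11 (dup): stack=[0,1,1] mem=[0,0,0,0]
After op 12 (pop): stack=[0,1] mem=[0,0,0,0]
After op 13 (/): stack=[0] mem=[0,0,0,0]
After op 14 (RCL M0): stack=[0,0] mem=[0,0,0,0]
After op 15 (push 3): stack=[0,0,3] mem=[0,0,0,0]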